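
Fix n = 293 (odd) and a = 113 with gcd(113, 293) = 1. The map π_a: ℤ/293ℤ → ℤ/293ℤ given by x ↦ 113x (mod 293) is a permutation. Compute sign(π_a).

Orbit of 158 under x↦113x: [158, 274, 197, 286, 88, 275, 17]… (length divides ord_293(113)).
Decompose π into cycles: lengths [292, 1] (2 cycles, including the fixed point 0).
Σ(ℓ_i−1) = 293−2 = 291; sign = (−1)^291 = -1.
Check: (113/293) = -1 by Zolotarev.

-1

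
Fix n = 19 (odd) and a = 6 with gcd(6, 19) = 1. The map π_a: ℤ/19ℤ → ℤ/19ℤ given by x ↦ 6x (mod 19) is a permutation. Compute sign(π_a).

+1

Start at x=6: 6 → 17 → 7 → 4 → 5 → 11 → 9 → … (one orbit).
The orbit structure of x ↦ 6x mod 19: 3 orbits of sizes [9, 9, 1].
3 cycles on 19: each ℓ→(−1)^(ℓ−1), product (−1)^16 = +1.
Via Zolotarev, sign(π_{6}) = (6|19) = +1.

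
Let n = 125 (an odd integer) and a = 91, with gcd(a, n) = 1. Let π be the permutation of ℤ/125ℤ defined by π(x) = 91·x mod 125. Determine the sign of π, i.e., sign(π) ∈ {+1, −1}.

Start at x=121: 121 → 11 → 1 → 91 → 31 → 71 → 86 → … (one orbit).
π_91 has 13 disjoint cycles with lengths [25, 25, 25, 25, 5, 5, 5, 5, 1, 1, 1, 1, 1] on {0,…,124}.
sign(π) = (−1)^{n − #cycles} = (−1)^{125−13} = (−1)^112 = +1.

+1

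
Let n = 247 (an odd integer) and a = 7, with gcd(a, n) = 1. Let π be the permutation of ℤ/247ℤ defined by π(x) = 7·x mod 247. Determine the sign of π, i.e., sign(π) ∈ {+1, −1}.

-1

Orbit of 96 under x↦7x: [96, 178, 11, 77, 45, 68, 229]… (length divides ord_247(7)).
π_7 has 26 disjoint cycles with lengths [12, 12, 12, 12, 12, 12, 12, 12, 12, 12, 12, 12, 12, 12, 12, 12, 12, 12, 12, 3, 3, 3, 3, 3, 3, 1] on {0,…,246}.
247 − 26 = 221 transpositions; sign(π) = (−1)^221 = -1.
The Jacobi symbol (7|247) = -1 (Zolotarev) agrees.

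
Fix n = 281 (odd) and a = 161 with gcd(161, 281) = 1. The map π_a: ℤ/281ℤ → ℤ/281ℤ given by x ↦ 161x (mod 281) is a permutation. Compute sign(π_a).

-1

Orbit of 68 under x↦161x: [68, 270, 196, 84, 36, 176, 236]… (length divides ord_281(161)).
The orbit structure of x ↦ 161x mod 281: 2 orbits of sizes [280, 1].
n − c = 281 − 2 = 279; sign = (−1)^279 = -1.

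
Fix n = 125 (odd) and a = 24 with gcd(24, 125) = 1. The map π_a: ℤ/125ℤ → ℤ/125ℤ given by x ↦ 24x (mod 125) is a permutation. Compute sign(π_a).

Orbit of 24 under x↦24x: [24, 76, 74, 26, 124, 101, 49]… (length divides ord_125(24)).
Cycle type of π: 10×10 + 2×12 + 1; total 23 cycles.
Σ(ℓ_i−1) = 125−23 = 102; sign = (−1)^102 = +1.
Zolotarev: (24|125) = +1, matching the cycle-count sign.

+1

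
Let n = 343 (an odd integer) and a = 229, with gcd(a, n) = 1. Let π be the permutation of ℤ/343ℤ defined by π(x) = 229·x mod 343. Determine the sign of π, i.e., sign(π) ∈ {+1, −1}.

-1

Start at x=334: 334 → 340 → 342 → 114 → 38 → 127 → 271 → … (one orbit).
Cycle lengths of π_229 on ℤ/343ℤ: [294, 42, 6, 1]; 4 cycles in total.
343 − 4 = 339 transpositions; sign(π) = (−1)^339 = -1.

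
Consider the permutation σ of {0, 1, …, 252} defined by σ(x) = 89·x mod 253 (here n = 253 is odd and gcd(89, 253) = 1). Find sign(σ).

-1

Trace 232: π^k(232) = [232, 155, 133, 199, 1, 89, 78] for k=0..6.
22 cycles of lengths [22, 22, 22, 22, 22, 22, 22, 22, 22, 22, 22, 1, 1, 1, 1, 1, 1, 1, 1, 1, 1, 1].
22 cycles on 253: each ℓ→(−1)^(ℓ−1), product (−1)^231 = -1.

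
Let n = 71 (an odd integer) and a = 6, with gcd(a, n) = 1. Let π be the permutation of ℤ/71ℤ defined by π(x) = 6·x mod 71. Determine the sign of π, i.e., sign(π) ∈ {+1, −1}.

Trace 30: π^k(30) = [30, 38, 15, 19, 43, 45, 57] for k=0..6.
Cycle type of π: 35×2 + 1; total 3 cycles.
Σ(ℓ_i−1) = 71−3 = 68; sign = (−1)^68 = +1.

+1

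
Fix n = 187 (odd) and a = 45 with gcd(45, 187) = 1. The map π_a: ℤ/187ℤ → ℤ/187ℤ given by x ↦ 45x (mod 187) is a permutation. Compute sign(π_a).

Start at x=155: 155 → 56 → 89 → 78 → 144 → 122 → 67 → … (one orbit).
Cycle type of π: 16×11 + 1×11; total 22 cycles.
With 22 cycles on 187 points, sign = (−1)^{187−22} = -1.

-1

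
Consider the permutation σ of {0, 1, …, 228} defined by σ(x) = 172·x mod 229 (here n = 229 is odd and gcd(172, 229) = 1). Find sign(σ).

+1

Start at x=42: 42 → 125 → 203 → 108 → 27 → 64 → 16 → … (one orbit).
7 cycles of lengths [38, 38, 38, 38, 38, 38, 1].
sign(π) = (−1)^{n − #cycles} = (−1)^{229−7} = (−1)^222 = +1.
The Jacobi symbol (172|229) = +1 (Zolotarev) agrees.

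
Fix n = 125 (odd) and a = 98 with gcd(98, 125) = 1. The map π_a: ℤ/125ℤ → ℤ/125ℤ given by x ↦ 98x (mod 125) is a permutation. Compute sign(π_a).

Trace 39: π^k(39) = [39, 72, 56, 113, 74, 2, 71] for k=0..6.
π_98 has 4 disjoint cycles with lengths [100, 20, 4, 1] on {0,…,124}.
4 cycles on 125: each ℓ→(−1)^(ℓ−1), product (−1)^121 = -1.

-1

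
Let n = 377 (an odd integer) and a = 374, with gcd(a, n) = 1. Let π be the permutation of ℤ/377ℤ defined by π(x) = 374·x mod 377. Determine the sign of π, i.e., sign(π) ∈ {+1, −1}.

Orbit of 147 under x↦374x: [147, 313, 192, 178, 220, 94, 95]… (length divides ord_377(374)).
The orbit structure of x ↦ 374x mod 377: 8 orbits of sizes [84, 84, 84, 84, 28, 6, 6, 1].
377 − 8 = 369 transpositions; sign(π) = (−1)^369 = -1.

-1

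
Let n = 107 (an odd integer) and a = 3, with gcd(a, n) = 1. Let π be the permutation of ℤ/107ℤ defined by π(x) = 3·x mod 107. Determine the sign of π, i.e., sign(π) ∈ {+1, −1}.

+1

Trace 4: π^k(4) = [4, 12, 36, 1, 3, 9, 27] for k=0..6.
π_3 has 3 disjoint cycles with lengths [53, 53, 1] on {0,…,106}.
Σ(ℓ_i−1) = 107−3 = 104; sign = (−1)^104 = +1.
Zolotarev: (3|107) = +1, matching the cycle-count sign.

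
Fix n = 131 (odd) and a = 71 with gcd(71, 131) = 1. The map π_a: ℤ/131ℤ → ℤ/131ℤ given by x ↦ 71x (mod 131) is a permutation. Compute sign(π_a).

Orbit of 18 under x↦71x: [18, 99, 86, 80, 47, 62, 79]… (length divides ord_131(71)).
π_71 has 6 disjoint cycles with lengths [26, 26, 26, 26, 26, 1] on {0,…,130}.
n − c = 131 − 6 = 125; sign = (−1)^125 = -1.
Zolotarev: (71|131) = -1, matching the cycle-count sign.

-1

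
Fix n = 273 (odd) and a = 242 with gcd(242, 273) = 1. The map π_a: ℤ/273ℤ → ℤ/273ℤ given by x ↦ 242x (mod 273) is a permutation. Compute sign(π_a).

Start at x=79: 79 → 8 → 25 → 44 → 1 → 242 → 142 → … (one orbit).
Cycle type of π: 12×18 + 6×2 + 4×9 + 3×2 + 2 + 1; total 33 cycles.
n − c = 273 − 33 = 240; sign = (−1)^240 = +1.
Via Zolotarev, sign(π_{242}) = (242|273) = +1.

+1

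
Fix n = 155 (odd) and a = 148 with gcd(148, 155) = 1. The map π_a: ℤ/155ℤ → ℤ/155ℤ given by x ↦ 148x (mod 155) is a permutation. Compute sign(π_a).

+1

Trace 68: π^k(68) = [68, 144, 77, 81, 53, 94, 117] for k=0..6.
π_148 has 5 disjoint cycles with lengths [60, 60, 30, 4, 1] on {0,…,154}.
155 − 5 = 150 transpositions; sign(π) = (−1)^150 = +1.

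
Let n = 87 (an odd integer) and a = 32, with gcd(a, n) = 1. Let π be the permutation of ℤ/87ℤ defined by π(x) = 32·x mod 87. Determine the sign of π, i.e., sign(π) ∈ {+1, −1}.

+1

Start at x=64: 64 → 47 → 25 → 17 → 22 → 8 → 82 → … (one orbit).
Cycle lengths of π_32 on ℤ/87ℤ: [28, 28, 28, 2, 1]; 5 cycles in total.
87 − 5 = 82 transpositions; sign(π) = (−1)^82 = +1.
Check: (32/87) = +1 by Zolotarev.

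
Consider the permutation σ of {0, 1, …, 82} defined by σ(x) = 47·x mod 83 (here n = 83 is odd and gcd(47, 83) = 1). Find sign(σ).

-1

Orbit of 13 under x↦47x: [13, 30, 82, 36, 32, 10, 55]… (length divides ord_83(47)).
Cycle type of π: 82 + 1; total 2 cycles.
83 − 2 = 81 transpositions; sign(π) = (−1)^81 = -1.
Zolotarev: (47|83) = -1, matching the cycle-count sign.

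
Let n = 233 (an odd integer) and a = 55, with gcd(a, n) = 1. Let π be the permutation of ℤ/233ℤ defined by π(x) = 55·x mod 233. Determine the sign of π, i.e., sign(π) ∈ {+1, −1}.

+1

Orbit of 25 under x↦55x: [25, 210, 133, 92, 167, 98, 31]… (length divides ord_233(55)).
Cycle type of π: 116×2 + 1; total 3 cycles.
3 cycles on 233: each ℓ→(−1)^(ℓ−1), product (−1)^230 = +1.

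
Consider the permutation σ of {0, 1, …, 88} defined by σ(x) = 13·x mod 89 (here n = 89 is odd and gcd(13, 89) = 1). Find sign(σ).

-1

Orbit of 26 under x↦13x: [26, 71, 33, 73, 59, 55, 3]… (length divides ord_89(13)).
Decompose π into cycles: lengths [88, 1] (2 cycles, including the fixed point 0).
n − c = 89 − 2 = 87; sign = (−1)^87 = -1.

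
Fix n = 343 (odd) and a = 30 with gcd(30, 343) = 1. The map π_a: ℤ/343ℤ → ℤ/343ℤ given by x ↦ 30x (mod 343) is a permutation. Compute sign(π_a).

+1

Trace 18: π^k(18) = [18, 197, 79, 312, 99, 226, 263] for k=0..6.
π_30 has 31 disjoint cycles with lengths [21, 21, 21, 21, 21, 21, 21, 21, 21, 21, 21, 21, 21, 21, 3, 3, 3, 3, 3, 3, 3, 3, 3, 3, 3, 3, 3, 3, 3, 3, 1] on {0,…,342}.
With 31 cycles on 343 points, sign = (−1)^{343−31} = +1.
The Jacobi symbol (30|343) = +1 (Zolotarev) agrees.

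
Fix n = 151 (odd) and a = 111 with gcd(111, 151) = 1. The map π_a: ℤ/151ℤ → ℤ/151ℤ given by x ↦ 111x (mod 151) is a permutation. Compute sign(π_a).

-1

Start at x=104: 104 → 68 → 149 → 80 → 122 → 103 → 108 → … (one orbit).
2 cycles of lengths [150, 1].
151 − 2 = 149 transpositions; sign(π) = (−1)^149 = -1.
Check: (111/151) = -1 by Zolotarev.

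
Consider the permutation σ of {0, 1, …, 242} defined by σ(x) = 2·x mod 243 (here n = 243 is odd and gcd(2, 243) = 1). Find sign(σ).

Trace 16: π^k(16) = [16, 32, 64, 128, 13, 26, 52] for k=0..6.
Decompose π into cycles: lengths [162, 54, 18, 6, 2, 1] (6 cycles, including the fixed point 0).
With 6 cycles on 243 points, sign = (−1)^{243−6} = -1.

-1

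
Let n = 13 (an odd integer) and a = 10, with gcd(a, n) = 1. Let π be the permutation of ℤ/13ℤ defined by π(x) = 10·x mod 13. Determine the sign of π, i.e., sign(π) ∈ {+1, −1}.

+1

Start at x=9: 9 → 12 → 3 → 4 → 1 → 10 → 9 (one orbit).
Cycle type of π: 6×2 + 1; total 3 cycles.
sign(π) = (−1)^{n − #cycles} = (−1)^{13−3} = (−1)^10 = +1.
Via Zolotarev, sign(π_{10}) = (10|13) = +1.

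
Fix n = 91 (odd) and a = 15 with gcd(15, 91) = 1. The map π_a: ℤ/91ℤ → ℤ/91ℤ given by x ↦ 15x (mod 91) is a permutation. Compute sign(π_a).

Orbit of 22 under x↦15x: [22, 57, 36, 85, 1, 15, 43]… (length divides ord_91(15)).
π_15 has 14 disjoint cycles with lengths [12, 12, 12, 12, 12, 12, 12, 1, 1, 1, 1, 1, 1, 1] on {0,…,90}.
Σ(ℓ_i−1) = 91−14 = 77; sign = (−1)^77 = -1.
Via Zolotarev, sign(π_{15}) = (15|91) = -1.

-1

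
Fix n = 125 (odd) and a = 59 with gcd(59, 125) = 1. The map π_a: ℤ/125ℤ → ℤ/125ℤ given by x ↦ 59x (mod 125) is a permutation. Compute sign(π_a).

Trace 116: π^k(116) = [116, 94, 46, 89, 1, 59, 106] for k=0..6.
Cycle lengths of π_59 on ℤ/125ℤ: [50, 50, 10, 10, 2, 2, 1]; 7 cycles in total.
7 cycles on 125: each ℓ→(−1)^(ℓ−1), product (−1)^118 = +1.
(59|125)_J = +1 (Zolotarev's lemma cross-check).

+1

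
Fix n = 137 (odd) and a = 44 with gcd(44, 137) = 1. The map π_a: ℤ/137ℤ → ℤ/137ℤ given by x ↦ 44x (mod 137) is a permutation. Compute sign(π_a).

Start at x=107: 107 → 50 → 8 → 78 → 7 → 34 → 126 → … (one orbit).
Cycle type of π: 68×2 + 1; total 3 cycles.
With 3 cycles on 137 points, sign = (−1)^{137−3} = +1.
(44|137)_J = +1 (Zolotarev's lemma cross-check).

+1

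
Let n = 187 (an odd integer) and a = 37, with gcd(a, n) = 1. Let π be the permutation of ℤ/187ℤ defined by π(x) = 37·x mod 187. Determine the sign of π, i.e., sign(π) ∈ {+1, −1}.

Start at x=45: 45 → 169 → 82 → 42 → 58 → 89 → 114 → … (one orbit).
Decompose π into cycles: lengths [80, 80, 16, 5, 5, 1] (6 cycles, including the fixed point 0).
187 − 6 = 181 transpositions; sign(π) = (−1)^181 = -1.
Via Zolotarev, sign(π_{37}) = (37|187) = -1.

-1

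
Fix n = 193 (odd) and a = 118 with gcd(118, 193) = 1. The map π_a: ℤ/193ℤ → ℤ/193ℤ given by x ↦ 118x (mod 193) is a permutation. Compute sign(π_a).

+1

Start at x=191: 191 → 150 → 137 → 147 → 169 → 63 → 100 → … (one orbit).
Cycle lengths of π_118 on ℤ/193ℤ: [96, 96, 1]; 3 cycles in total.
n − c = 193 − 3 = 190; sign = (−1)^190 = +1.
Via Zolotarev, sign(π_{118}) = (118|193) = +1.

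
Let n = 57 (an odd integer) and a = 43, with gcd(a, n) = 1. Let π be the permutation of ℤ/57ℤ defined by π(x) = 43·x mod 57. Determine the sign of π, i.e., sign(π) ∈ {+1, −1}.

+1

Trace 28: π^k(28) = [28, 7, 16, 4, 1, 43, 25] for k=0..6.
Decompose π into cycles: lengths [9, 9, 9, 9, 9, 9, 1, 1, 1] (9 cycles, including the fixed point 0).
57 − 9 = 48 transpositions; sign(π) = (−1)^48 = +1.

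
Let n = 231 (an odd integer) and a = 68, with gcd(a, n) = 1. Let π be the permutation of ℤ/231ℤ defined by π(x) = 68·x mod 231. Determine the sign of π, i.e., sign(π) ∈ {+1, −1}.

-1

Start at x=164: 164 → 64 → 194 → 25 → 83 → 100 → 101 → … (one orbit).
Cycle type of π: 30×6 + 10×3 + 6×3 + 2 + 1; total 14 cycles.
Σ(ℓ_i−1) = 231−14 = 217; sign = (−1)^217 = -1.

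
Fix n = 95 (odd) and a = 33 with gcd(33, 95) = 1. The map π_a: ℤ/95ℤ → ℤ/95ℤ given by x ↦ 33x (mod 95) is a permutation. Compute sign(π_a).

+1

Trace 39: π^k(39) = [39, 52, 6, 8, 74, 67, 26] for k=0..6.
π_33 has 5 disjoint cycles with lengths [36, 36, 18, 4, 1] on {0,…,94}.
95 − 5 = 90 transpositions; sign(π) = (−1)^90 = +1.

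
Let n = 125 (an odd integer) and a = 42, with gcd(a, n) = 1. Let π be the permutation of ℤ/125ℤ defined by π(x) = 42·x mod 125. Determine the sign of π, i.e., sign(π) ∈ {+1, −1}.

Start at x=22: 22 → 49 → 58 → 61 → 62 → 104 → 118 → … (one orbit).
Decompose π into cycles: lengths [100, 20, 4, 1] (4 cycles, including the fixed point 0).
n − c = 125 − 4 = 121; sign = (−1)^121 = -1.
Via Zolotarev, sign(π_{42}) = (42|125) = -1.

-1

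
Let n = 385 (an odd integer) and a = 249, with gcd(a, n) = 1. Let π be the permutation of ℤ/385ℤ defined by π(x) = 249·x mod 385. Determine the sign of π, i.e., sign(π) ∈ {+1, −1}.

Start at x=29: 29 → 291 → 79 → 36 → 109 → 191 → 204 → … (one orbit).
Cycle lengths of π_249 on ℤ/385ℤ: [30, 30, 30, 30, 30, 30, 30, 30, 30, 30, 10, 10, 10, 10, 10, 6, 6, 6, 6, 3, 3, 2, 2, 1]; 24 cycles in total.
sign(π) = (−1)^{n − #cycles} = (−1)^{385−24} = (−1)^361 = -1.
Check: (249/385) = -1 by Zolotarev.

-1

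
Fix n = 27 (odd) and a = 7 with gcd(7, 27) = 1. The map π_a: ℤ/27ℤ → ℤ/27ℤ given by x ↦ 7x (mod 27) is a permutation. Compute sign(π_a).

Orbit of 16 under x↦7x: [16, 4, 1, 7, 22, 19, 25]… (length divides ord_27(7)).
Decompose π into cycles: lengths [9, 9, 3, 3, 1, 1, 1] (7 cycles, including the fixed point 0).
sign(π) = (−1)^{n − #cycles} = (−1)^{27−7} = (−1)^20 = +1.

+1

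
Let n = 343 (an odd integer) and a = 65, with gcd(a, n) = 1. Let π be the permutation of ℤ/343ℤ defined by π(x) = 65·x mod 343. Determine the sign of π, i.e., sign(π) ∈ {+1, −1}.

Orbit of 298 under x↦65x: [298, 162, 240, 165, 92, 149, 81]… (length divides ord_343(65)).
7 cycles of lengths [147, 147, 21, 21, 3, 3, 1].
7 cycles on 343: each ℓ→(−1)^(ℓ−1), product (−1)^336 = +1.

+1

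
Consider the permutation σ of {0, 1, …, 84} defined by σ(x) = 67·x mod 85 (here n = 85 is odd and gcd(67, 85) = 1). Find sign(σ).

Start at x=69: 69 → 33 → 1 → 67 → 69 (one orbit).
Cycle type of π: 4×17 + 2×8 + 1; total 26 cycles.
85 − 26 = 59 transpositions; sign(π) = (−1)^59 = -1.
Check: (67/85) = -1 by Zolotarev.

-1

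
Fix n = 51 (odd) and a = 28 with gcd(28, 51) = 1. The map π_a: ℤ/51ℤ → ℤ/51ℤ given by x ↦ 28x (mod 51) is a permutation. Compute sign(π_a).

-1

Start at x=13: 13 → 7 → 43 → 31 → 1 → 28 → 19 → … (one orbit).
Cycle type of π: 16×3 + 1×3; total 6 cycles.
n − c = 51 − 6 = 45; sign = (−1)^45 = -1.
The Jacobi symbol (28|51) = -1 (Zolotarev) agrees.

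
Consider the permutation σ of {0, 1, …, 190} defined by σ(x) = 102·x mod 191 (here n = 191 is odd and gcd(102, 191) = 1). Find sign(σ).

Orbit of 103 under x↦102x: [103, 1, 102, 90, 12, 78, 125]… (length divides ord_191(102)).
Cycle lengths of π_102 on ℤ/191ℤ: [95, 95, 1]; 3 cycles in total.
3 cycles on 191: each ℓ→(−1)^(ℓ−1), product (−1)^188 = +1.
(102|191)_J = +1 (Zolotarev's lemma cross-check).

+1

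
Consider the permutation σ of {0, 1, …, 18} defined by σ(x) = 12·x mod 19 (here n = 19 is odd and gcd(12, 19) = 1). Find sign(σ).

Start at x=11: 11 → 18 → 7 → 8 → 1 → 12 → 11 (one orbit).
π_12 has 4 disjoint cycles with lengths [6, 6, 6, 1] on {0,…,18}.
With 4 cycles on 19 points, sign = (−1)^{19−4} = -1.
Zolotarev: (12|19) = -1, matching the cycle-count sign.

-1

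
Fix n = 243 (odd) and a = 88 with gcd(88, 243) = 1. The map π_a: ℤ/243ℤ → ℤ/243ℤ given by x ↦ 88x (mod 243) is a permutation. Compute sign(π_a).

+1

Trace 241: π^k(241) = [241, 67, 64, 43, 139, 82, 169] for k=0..6.
Cycle type of π: 81×2 + 27×2 + 9×2 + 3×2 + 1×3; total 11 cycles.
With 11 cycles on 243 points, sign = (−1)^{243−11} = +1.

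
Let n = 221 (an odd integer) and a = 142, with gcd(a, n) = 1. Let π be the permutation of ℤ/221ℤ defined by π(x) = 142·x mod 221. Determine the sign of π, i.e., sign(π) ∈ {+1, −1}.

Trace 142: π^k(142) = [142, 53, 12, 157, 194, 144, 116] for k=0..6.
π_142 has 20 disjoint cycles with lengths [16, 16, 16, 16, 16, 16, 16, 16, 16, 16, 16, 16, 16, 2, 2, 2, 2, 2, 2, 1] on {0,…,220}.
221 − 20 = 201 transpositions; sign(π) = (−1)^201 = -1.

-1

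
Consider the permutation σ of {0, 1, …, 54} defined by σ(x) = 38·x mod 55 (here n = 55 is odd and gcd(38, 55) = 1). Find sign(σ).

-1

Start at x=14: 14 → 37 → 31 → 23 → 49 → 47 → 26 → … (one orbit).
Decompose π into cycles: lengths [20, 20, 5, 5, 4, 1] (6 cycles, including the fixed point 0).
55 − 6 = 49 transpositions; sign(π) = (−1)^49 = -1.
(38|55)_J = -1 (Zolotarev's lemma cross-check).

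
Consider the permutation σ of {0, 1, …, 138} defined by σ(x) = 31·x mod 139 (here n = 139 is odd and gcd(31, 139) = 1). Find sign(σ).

Start at x=9: 9 → 1 → 31 → 127 → 45 → 5 → 16 → … (one orbit).
Decompose π into cycles: lengths [69, 69, 1] (3 cycles, including the fixed point 0).
139 − 3 = 136 transpositions; sign(π) = (−1)^136 = +1.

+1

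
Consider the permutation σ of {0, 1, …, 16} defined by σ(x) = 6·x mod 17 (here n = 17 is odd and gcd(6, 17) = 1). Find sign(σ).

-1

Trace 16: π^k(16) = [16, 11, 15, 5, 13, 10, 9] for k=0..6.
Decompose π into cycles: lengths [16, 1] (2 cycles, including the fixed point 0).
Σ(ℓ_i−1) = 17−2 = 15; sign = (−1)^15 = -1.
The Jacobi symbol (6|17) = -1 (Zolotarev) agrees.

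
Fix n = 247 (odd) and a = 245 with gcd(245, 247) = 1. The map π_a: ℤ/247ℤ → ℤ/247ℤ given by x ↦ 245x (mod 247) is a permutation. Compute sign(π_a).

-1

Start at x=215: 215 → 64 → 119 → 9 → 229 → 36 → 175 → … (one orbit).
Cycle lengths of π_245 on ℤ/247ℤ: [36, 36, 36, 36, 36, 36, 12, 9, 9, 1]; 10 cycles in total.
Σ(ℓ_i−1) = 247−10 = 237; sign = (−1)^237 = -1.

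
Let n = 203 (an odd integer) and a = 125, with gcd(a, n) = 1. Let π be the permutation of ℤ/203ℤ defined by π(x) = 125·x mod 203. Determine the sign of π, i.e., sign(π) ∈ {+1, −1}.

-1

Trace 78: π^k(78) = [78, 6, 141, 167, 169, 13, 1] for k=0..6.
Cycle lengths of π_125 on ℤ/203ℤ: [14, 14, 14, 14, 14, 14, 14, 14, 14, 14, 14, 14, 14, 14, 2, 2, 2, 1]; 18 cycles in total.
203 − 18 = 185 transpositions; sign(π) = (−1)^185 = -1.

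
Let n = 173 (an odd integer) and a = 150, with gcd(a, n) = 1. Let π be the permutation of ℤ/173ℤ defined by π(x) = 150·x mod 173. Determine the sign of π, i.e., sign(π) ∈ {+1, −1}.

+1

Start at x=137: 137 → 136 → 159 → 149 → 33 → 106 → 157 → … (one orbit).
The orbit structure of x ↦ 150x mod 173: 3 orbits of sizes [86, 86, 1].
sign(π) = (−1)^{n − #cycles} = (−1)^{173−3} = (−1)^170 = +1.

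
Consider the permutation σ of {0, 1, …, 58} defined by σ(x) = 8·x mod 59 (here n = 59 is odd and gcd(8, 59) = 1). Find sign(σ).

-1

Orbit of 31 under x↦8x: [31, 12, 37, 1, 8, 5, 40]… (length divides ord_59(8)).
Cycle type of π: 58 + 1; total 2 cycles.
With 2 cycles on 59 points, sign = (−1)^{59−2} = -1.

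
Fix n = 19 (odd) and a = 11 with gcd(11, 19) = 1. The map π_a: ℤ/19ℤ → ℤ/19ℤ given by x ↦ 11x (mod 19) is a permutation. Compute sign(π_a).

+1

Start at x=7: 7 → 1 → 11 → 7 (one orbit).
Cycle type of π: 3×6 + 1; total 7 cycles.
n − c = 19 − 7 = 12; sign = (−1)^12 = +1.
(11|19)_J = +1 (Zolotarev's lemma cross-check).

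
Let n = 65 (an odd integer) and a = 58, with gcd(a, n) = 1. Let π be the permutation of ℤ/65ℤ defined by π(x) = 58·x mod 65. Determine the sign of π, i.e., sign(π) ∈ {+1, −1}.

+1

Start at x=49: 49 → 47 → 61 → 28 → 64 → 7 → 16 → … (one orbit).
The orbit structure of x ↦ 58x mod 65: 7 orbits of sizes [12, 12, 12, 12, 12, 4, 1].
Σ(ℓ_i−1) = 65−7 = 58; sign = (−1)^58 = +1.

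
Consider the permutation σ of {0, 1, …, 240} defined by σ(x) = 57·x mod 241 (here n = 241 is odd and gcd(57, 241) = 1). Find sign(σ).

-1

Trace 124: π^k(124) = [124, 79, 165, 6, 101, 214, 148] for k=0..6.
π_57 has 4 disjoint cycles with lengths [80, 80, 80, 1] on {0,…,240}.
sign(π) = (−1)^{n − #cycles} = (−1)^{241−4} = (−1)^237 = -1.
Via Zolotarev, sign(π_{57}) = (57|241) = -1.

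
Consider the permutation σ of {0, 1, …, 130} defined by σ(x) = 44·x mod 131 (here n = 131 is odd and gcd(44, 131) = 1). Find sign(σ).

Start at x=36: 36 → 12 → 4 → 45 → 15 → 5 → 89 → … (one orbit).
Cycle lengths of π_44 on ℤ/131ℤ: [65, 65, 1]; 3 cycles in total.
131 − 3 = 128 transpositions; sign(π) = (−1)^128 = +1.
(44|131)_J = +1 (Zolotarev's lemma cross-check).

+1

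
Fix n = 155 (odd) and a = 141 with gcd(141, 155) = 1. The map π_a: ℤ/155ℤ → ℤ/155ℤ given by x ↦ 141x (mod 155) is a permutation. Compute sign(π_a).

-1

Start at x=116: 116 → 81 → 106 → 66 → 6 → 71 → 91 → … (one orbit).
Decompose π into cycles: lengths [30, 30, 30, 30, 30, 1, 1, 1, 1, 1] (10 cycles, including the fixed point 0).
With 10 cycles on 155 points, sign = (−1)^{155−10} = -1.
Zolotarev: (141|155) = -1, matching the cycle-count sign.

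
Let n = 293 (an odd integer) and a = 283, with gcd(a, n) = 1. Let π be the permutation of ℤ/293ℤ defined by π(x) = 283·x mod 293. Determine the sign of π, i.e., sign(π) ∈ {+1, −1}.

Start at x=289: 289 → 40 → 186 → 191 → 141 → 55 → 36 → … (one orbit).
The orbit structure of x ↦ 283x mod 293: 5 orbits of sizes [73, 73, 73, 73, 1].
293 − 5 = 288 transpositions; sign(π) = (−1)^288 = +1.

+1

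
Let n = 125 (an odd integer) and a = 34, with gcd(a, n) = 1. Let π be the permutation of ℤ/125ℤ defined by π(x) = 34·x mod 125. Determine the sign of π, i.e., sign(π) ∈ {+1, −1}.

Trace 26: π^k(26) = [26, 9, 56, 29, 111, 24, 66] for k=0..6.
π_34 has 7 disjoint cycles with lengths [50, 50, 10, 10, 2, 2, 1] on {0,…,124}.
sign(π) = (−1)^{n − #cycles} = (−1)^{125−7} = (−1)^118 = +1.
The Jacobi symbol (34|125) = +1 (Zolotarev) agrees.

+1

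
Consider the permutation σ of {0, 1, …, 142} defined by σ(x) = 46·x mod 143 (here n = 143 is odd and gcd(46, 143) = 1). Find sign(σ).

Start at x=72: 72 → 23 → 57 → 48 → 63 → 38 → 32 → … (one orbit).
π_46 has 5 disjoint cycles with lengths [60, 60, 12, 10, 1] on {0,…,142}.
5 cycles on 143: each ℓ→(−1)^(ℓ−1), product (−1)^138 = +1.
Via Zolotarev, sign(π_{46}) = (46|143) = +1.

+1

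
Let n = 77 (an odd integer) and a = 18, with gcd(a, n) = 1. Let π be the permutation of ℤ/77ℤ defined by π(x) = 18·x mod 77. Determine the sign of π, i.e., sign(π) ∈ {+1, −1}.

-1

Trace 57: π^k(57) = [57, 25, 65, 15, 39, 9, 8] for k=0..6.
π_18 has 6 disjoint cycles with lengths [30, 30, 10, 3, 3, 1] on {0,…,76}.
77 − 6 = 71 transpositions; sign(π) = (−1)^71 = -1.
Zolotarev: (18|77) = -1, matching the cycle-count sign.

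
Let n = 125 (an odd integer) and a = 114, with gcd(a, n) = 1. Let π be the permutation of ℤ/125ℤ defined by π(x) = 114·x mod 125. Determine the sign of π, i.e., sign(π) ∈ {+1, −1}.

Orbit of 86 under x↦114x: [86, 54, 31, 34, 1, 114, 121]… (length divides ord_125(114)).
Cycle type of π: 50×2 + 10×2 + 2×2 + 1; total 7 cycles.
sign(π) = (−1)^{n − #cycles} = (−1)^{125−7} = (−1)^118 = +1.
Via Zolotarev, sign(π_{114}) = (114|125) = +1.

+1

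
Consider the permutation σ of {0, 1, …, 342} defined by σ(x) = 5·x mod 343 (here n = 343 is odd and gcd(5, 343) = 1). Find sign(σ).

-1

Orbit of 235 under x↦5x: [235, 146, 44, 220, 71, 12, 60]… (length divides ord_343(5)).
Decompose π into cycles: lengths [294, 42, 6, 1] (4 cycles, including the fixed point 0).
With 4 cycles on 343 points, sign = (−1)^{343−4} = -1.
Via Zolotarev, sign(π_{5}) = (5|343) = -1.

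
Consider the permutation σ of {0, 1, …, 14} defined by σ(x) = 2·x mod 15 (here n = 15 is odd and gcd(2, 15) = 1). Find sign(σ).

Trace 8: π^k(8) = [8, 1, 2, 4] for k=0..3.
Cycle lengths of π_2 on ℤ/15ℤ: [4, 4, 4, 2, 1]; 5 cycles in total.
Σ(ℓ_i−1) = 15−5 = 10; sign = (−1)^10 = +1.

+1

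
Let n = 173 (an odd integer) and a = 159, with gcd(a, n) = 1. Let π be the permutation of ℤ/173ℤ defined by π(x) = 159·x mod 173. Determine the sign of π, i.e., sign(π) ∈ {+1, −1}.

+1

Orbit of 133 under x↦159x: [133, 41, 118, 78, 119, 64, 142]… (length divides ord_173(159)).
The orbit structure of x ↦ 159x mod 173: 3 orbits of sizes [86, 86, 1].
With 3 cycles on 173 points, sign = (−1)^{173−3} = +1.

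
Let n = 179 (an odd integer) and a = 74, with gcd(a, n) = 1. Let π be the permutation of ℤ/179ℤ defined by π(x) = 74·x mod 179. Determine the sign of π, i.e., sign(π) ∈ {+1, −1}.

+1

Start at x=27: 27 → 29 → 177 → 31 → 146 → 64 → 82 → … (one orbit).
Decompose π into cycles: lengths [89, 89, 1] (3 cycles, including the fixed point 0).
179 − 3 = 176 transpositions; sign(π) = (−1)^176 = +1.
The Jacobi symbol (74|179) = +1 (Zolotarev) agrees.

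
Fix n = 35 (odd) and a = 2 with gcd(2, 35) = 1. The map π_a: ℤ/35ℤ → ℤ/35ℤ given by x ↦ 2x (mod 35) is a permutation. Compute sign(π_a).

Start at x=4: 4 → 8 → 16 → 32 → 29 → 23 → 11 → … (one orbit).
Cycle lengths of π_2 on ℤ/35ℤ: [12, 12, 4, 3, 3, 1]; 6 cycles in total.
With 6 cycles on 35 points, sign = (−1)^{35−6} = -1.
Via Zolotarev, sign(π_{2}) = (2|35) = -1.

-1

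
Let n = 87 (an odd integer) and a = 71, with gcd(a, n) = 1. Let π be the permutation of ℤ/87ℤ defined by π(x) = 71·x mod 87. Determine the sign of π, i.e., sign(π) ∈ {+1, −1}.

-1

Start at x=71: 71 → 82 → 80 → 25 → 35 → 49 → 86 → … (one orbit).
The orbit structure of x ↦ 71x mod 87: 8 orbits of sizes [14, 14, 14, 14, 14, 14, 2, 1].
n − c = 87 − 8 = 79; sign = (−1)^79 = -1.
Via Zolotarev, sign(π_{71}) = (71|87) = -1.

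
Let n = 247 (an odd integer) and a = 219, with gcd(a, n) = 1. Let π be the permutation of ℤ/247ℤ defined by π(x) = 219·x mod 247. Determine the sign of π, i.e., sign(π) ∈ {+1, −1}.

Orbit of 237 under x↦219x: [237, 33, 64, 184, 35, 8, 23]… (length divides ord_247(219)).
9 cycles of lengths [36, 36, 36, 36, 36, 36, 18, 12, 1].
n − c = 247 − 9 = 238; sign = (−1)^238 = +1.

+1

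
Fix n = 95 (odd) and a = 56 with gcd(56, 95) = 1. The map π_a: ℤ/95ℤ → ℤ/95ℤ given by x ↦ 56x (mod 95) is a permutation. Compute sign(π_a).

Trace 1: π^k(1) = [1, 56] for k=0..1.
Decompose π into cycles: lengths [2, 2, 2, 2, 2, 2, 2, 2, 2, 2, 2, 2, 2, 2, 2, 2, 2, 2, 2, 2, 2, 2, 2, 2, 2, 2, 2, 2, 2, 2, 2, 2, 2, 2, 2, 2, 2, 2, 2, 2, 2, 2, 2, 2, 2, 1, 1, 1, 1, 1] (50 cycles, including the fixed point 0).
n − c = 95 − 50 = 45; sign = (−1)^45 = -1.

-1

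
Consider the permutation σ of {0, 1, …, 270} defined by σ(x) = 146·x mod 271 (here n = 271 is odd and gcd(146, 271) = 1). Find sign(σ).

Orbit of 248 under x↦146x: [248, 165, 242, 102, 258, 270, 125]… (length divides ord_271(146)).
Decompose π into cycles: lengths [18, 18, 18, 18, 18, 18, 18, 18, 18, 18, 18, 18, 18, 18, 18, 1] (16 cycles, including the fixed point 0).
sign(π) = (−1)^{n − #cycles} = (−1)^{271−16} = (−1)^255 = -1.
(146|271)_J = -1 (Zolotarev's lemma cross-check).

-1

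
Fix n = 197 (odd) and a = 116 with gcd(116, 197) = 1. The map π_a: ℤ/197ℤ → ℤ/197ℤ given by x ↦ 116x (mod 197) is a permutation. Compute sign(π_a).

Orbit of 132 under x↦116x: [132, 143, 40, 109, 36, 39, 190]… (length divides ord_197(116)).
The orbit structure of x ↦ 116x mod 197: 3 orbits of sizes [98, 98, 1].
n − c = 197 − 3 = 194; sign = (−1)^194 = +1.
Check: (116/197) = +1 by Zolotarev.

+1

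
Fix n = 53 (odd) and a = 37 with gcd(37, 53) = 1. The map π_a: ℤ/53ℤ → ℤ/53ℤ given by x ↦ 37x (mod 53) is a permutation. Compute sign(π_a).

Start at x=36: 36 → 7 → 47 → 43 → 1 → 37 → 44 → … (one orbit).
π_37 has 3 disjoint cycles with lengths [26, 26, 1] on {0,…,52}.
sign(π) = (−1)^{n − #cycles} = (−1)^{53−3} = (−1)^50 = +1.
Check: (37/53) = +1 by Zolotarev.

+1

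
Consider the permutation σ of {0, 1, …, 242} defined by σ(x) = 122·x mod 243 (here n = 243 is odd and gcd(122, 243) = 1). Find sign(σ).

-1

Orbit of 239 under x↦122x: [239, 241, 242, 121, 182, 91, 167]… (length divides ord_243(122)).
The orbit structure of x ↦ 122x mod 243: 6 orbits of sizes [162, 54, 18, 6, 2, 1].
With 6 cycles on 243 points, sign = (−1)^{243−6} = -1.
The Jacobi symbol (122|243) = -1 (Zolotarev) agrees.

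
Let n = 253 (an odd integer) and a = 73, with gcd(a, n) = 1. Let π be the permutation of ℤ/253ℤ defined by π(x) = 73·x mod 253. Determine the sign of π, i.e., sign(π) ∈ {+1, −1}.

-1

Trace 24: π^k(24) = [24, 234, 131, 202, 72, 196, 140] for k=0..6.
Decompose π into cycles: lengths [110, 110, 11, 11, 10, 1] (6 cycles, including the fixed point 0).
253 − 6 = 247 transpositions; sign(π) = (−1)^247 = -1.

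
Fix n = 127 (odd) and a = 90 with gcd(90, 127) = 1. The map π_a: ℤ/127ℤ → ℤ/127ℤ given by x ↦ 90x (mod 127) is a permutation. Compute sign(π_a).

-1

Trace 107: π^k(107) = [107, 105, 52, 108, 68, 24, 1] for k=0..6.
Cycle type of π: 18×7 + 1; total 8 cycles.
With 8 cycles on 127 points, sign = (−1)^{127−8} = -1.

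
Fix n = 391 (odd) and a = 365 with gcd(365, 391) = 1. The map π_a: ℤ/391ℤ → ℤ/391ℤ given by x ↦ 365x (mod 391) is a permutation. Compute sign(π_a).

-1

Orbit of 370 under x↦365x: [370, 155, 271, 383, 208, 66, 239]… (length divides ord_391(365)).
Cycle type of π: 88×4 + 22 + 8×2 + 1; total 8 cycles.
391 − 8 = 383 transpositions; sign(π) = (−1)^383 = -1.
Via Zolotarev, sign(π_{365}) = (365|391) = -1.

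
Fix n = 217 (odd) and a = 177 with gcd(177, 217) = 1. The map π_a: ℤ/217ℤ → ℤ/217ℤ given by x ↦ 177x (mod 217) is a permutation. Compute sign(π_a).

Orbit of 172 under x↦177x: [172, 64, 44, 193, 92, 9, 74]… (length divides ord_217(177)).
Decompose π into cycles: lengths [30, 30, 30, 30, 30, 30, 30, 3, 3, 1] (10 cycles, including the fixed point 0).
sign(π) = (−1)^{n − #cycles} = (−1)^{217−10} = (−1)^207 = -1.
(177|217)_J = -1 (Zolotarev's lemma cross-check).

-1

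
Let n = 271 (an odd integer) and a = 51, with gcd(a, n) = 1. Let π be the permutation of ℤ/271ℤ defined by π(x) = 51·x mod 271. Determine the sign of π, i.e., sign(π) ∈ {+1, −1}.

-1

Orbit of 168 under x↦51x: [168, 167, 116, 225, 93, 136, 161]… (length divides ord_271(51)).
The orbit structure of x ↦ 51x mod 271: 2 orbits of sizes [270, 1].
With 2 cycles on 271 points, sign = (−1)^{271−2} = -1.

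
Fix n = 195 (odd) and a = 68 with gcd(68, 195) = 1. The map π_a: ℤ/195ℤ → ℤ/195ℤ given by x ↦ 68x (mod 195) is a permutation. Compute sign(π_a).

+1

Trace 1: π^k(1) = [1, 68, 139, 92, 16, 113, 79] for k=0..6.
Cycle lengths of π_68 on ℤ/195ℤ: [12, 12, 12, 12, 12, 12, 12, 12, 12, 12, 12, 12, 6, 6, 6, 6, 4, 4, 4, 3, 3, 3, 3, 2, 1]; 25 cycles in total.
sign(π) = (−1)^{n − #cycles} = (−1)^{195−25} = (−1)^170 = +1.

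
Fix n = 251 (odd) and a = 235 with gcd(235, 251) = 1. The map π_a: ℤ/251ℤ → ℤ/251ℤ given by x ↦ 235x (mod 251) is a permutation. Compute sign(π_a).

Trace 249: π^k(249) = [249, 32, 241, 160, 201, 47, 1] for k=0..6.
Cycle type of π: 50×5 + 1; total 6 cycles.
251 − 6 = 245 transpositions; sign(π) = (−1)^245 = -1.
The Jacobi symbol (235|251) = -1 (Zolotarev) agrees.

-1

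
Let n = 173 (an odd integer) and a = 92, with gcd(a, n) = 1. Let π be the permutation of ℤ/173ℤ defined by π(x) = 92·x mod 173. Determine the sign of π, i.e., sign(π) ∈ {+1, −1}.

+1

Orbit of 157 under x↦92x: [157, 85, 35, 106, 64, 6, 33]… (length divides ord_173(92)).
Cycle type of π: 86×2 + 1; total 3 cycles.
sign(π) = (−1)^{n − #cycles} = (−1)^{173−3} = (−1)^170 = +1.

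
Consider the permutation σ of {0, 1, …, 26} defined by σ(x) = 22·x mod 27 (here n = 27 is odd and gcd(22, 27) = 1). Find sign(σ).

+1

Trace 10: π^k(10) = [10, 4, 7, 19, 13, 16, 1] for k=0..6.
Decompose π into cycles: lengths [9, 9, 3, 3, 1, 1, 1] (7 cycles, including the fixed point 0).
sign(π) = (−1)^{n − #cycles} = (−1)^{27−7} = (−1)^20 = +1.
The Jacobi symbol (22|27) = +1 (Zolotarev) agrees.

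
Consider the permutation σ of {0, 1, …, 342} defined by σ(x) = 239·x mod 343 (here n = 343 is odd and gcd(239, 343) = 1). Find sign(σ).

+1

Orbit of 330 under x↦239x: [330, 323, 22, 113, 253, 99, 337]… (length divides ord_343(239)).
The orbit structure of x ↦ 239x mod 343: 19 orbits of sizes [49, 49, 49, 49, 49, 49, 7, 7, 7, 7, 7, 7, 1, 1, 1, 1, 1, 1, 1].
19 cycles on 343: each ℓ→(−1)^(ℓ−1), product (−1)^324 = +1.
(239|343)_J = +1 (Zolotarev's lemma cross-check).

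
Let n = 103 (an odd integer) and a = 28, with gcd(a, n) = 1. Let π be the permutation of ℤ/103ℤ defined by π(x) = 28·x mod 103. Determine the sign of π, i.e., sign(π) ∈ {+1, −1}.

+1

Start at x=76: 76 → 68 → 50 → 61 → 60 → 32 → 72 → … (one orbit).
The orbit structure of x ↦ 28x mod 103: 3 orbits of sizes [51, 51, 1].
sign(π) = (−1)^{n − #cycles} = (−1)^{103−3} = (−1)^100 = +1.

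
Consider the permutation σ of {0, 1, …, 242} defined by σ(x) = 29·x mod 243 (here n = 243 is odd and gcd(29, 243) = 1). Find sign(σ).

-1

Start at x=22: 22 → 152 → 34 → 14 → 163 → 110 → 31 → … (one orbit).
Decompose π into cycles: lengths [162, 54, 18, 6, 2, 1] (6 cycles, including the fixed point 0).
6 cycles on 243: each ℓ→(−1)^(ℓ−1), product (−1)^237 = -1.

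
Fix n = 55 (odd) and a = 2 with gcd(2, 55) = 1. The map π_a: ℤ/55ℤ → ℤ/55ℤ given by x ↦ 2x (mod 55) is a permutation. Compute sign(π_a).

+1

Orbit of 9 under x↦2x: [9, 18, 36, 17, 34, 13, 26]… (length divides ord_55(2)).
The orbit structure of x ↦ 2x mod 55: 5 orbits of sizes [20, 20, 10, 4, 1].
sign(π) = (−1)^{n − #cycles} = (−1)^{55−5} = (−1)^50 = +1.
Via Zolotarev, sign(π_{2}) = (2|55) = +1.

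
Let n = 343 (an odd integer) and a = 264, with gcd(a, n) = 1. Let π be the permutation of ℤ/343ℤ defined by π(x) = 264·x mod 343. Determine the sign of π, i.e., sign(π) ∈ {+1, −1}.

Orbit of 31 under x↦264x: [31, 295, 19, 214, 244, 275, 227]… (length divides ord_343(264)).
Cycle lengths of π_264 on ℤ/343ℤ: [42, 42, 42, 42, 42, 42, 42, 6, 6, 6, 6, 6, 6, 6, 6, 1]; 16 cycles in total.
Σ(ℓ_i−1) = 343−16 = 327; sign = (−1)^327 = -1.

-1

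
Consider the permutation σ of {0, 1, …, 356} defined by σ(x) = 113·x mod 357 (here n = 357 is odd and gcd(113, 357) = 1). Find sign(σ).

Trace 64: π^k(64) = [64, 92, 43, 218, 1, 113, 274] for k=0..6.
Cycle type of π: 16×21 + 2×7 + 1×7; total 35 cycles.
n − c = 357 − 35 = 322; sign = (−1)^322 = +1.

+1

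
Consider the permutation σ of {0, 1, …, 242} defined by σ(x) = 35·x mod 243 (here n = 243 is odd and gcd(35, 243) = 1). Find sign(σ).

-1

Orbit of 125 under x↦35x: [125, 1, 35, 10, 107, 100, 98]… (length divides ord_243(35)).
π_35 has 14 disjoint cycles with lengths [54, 54, 54, 18, 18, 18, 6, 6, 6, 2, 2, 2, 2, 1] on {0,…,242}.
243 − 14 = 229 transpositions; sign(π) = (−1)^229 = -1.
The Jacobi symbol (35|243) = -1 (Zolotarev) agrees.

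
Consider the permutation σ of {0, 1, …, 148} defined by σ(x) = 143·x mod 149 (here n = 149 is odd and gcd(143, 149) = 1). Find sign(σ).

Start at x=116: 116 → 49 → 4 → 125 → 144 → 30 → 118 → … (one orbit).
Cycle lengths of π_143 on ℤ/149ℤ: [74, 74, 1]; 3 cycles in total.
149 − 3 = 146 transpositions; sign(π) = (−1)^146 = +1.
The Jacobi symbol (143|149) = +1 (Zolotarev) agrees.

+1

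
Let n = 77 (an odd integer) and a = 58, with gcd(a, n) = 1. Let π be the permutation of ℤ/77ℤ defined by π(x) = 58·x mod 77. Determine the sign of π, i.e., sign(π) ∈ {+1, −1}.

+1

Trace 36: π^k(36) = [36, 9, 60, 15, 23, 25, 64] for k=0..6.
9 cycles of lengths [15, 15, 15, 15, 5, 5, 3, 3, 1].
Σ(ℓ_i−1) = 77−9 = 68; sign = (−1)^68 = +1.
The Jacobi symbol (58|77) = +1 (Zolotarev) agrees.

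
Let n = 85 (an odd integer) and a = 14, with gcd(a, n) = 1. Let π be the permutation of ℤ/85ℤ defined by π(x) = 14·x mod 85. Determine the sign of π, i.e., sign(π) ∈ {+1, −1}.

-1

Trace 24: π^k(24) = [24, 81, 29, 66, 74, 16, 54] for k=0..6.
Cycle lengths of π_14 on ℤ/85ℤ: [16, 16, 16, 16, 16, 2, 2, 1]; 8 cycles in total.
n − c = 85 − 8 = 77; sign = (−1)^77 = -1.
The Jacobi symbol (14|85) = -1 (Zolotarev) agrees.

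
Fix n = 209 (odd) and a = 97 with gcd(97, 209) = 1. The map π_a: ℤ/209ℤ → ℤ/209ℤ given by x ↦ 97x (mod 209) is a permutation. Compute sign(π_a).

-1

Start at x=203: 203 → 45 → 185 → 180 → 113 → 93 → 34 → … (one orbit).
6 cycles of lengths [90, 90, 18, 5, 5, 1].
n − c = 209 − 6 = 203; sign = (−1)^203 = -1.
The Jacobi symbol (97|209) = -1 (Zolotarev) agrees.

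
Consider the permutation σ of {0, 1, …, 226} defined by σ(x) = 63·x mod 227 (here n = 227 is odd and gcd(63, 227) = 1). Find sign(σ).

Orbit of 26 under x↦63x: [26, 49, 136, 169, 205, 203, 77]… (length divides ord_227(63)).
3 cycles of lengths [113, 113, 1].
Σ(ℓ_i−1) = 227−3 = 224; sign = (−1)^224 = +1.
Check: (63/227) = +1 by Zolotarev.

+1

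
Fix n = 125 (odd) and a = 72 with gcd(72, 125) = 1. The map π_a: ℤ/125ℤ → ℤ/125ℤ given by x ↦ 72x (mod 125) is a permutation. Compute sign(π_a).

-1

Trace 39: π^k(39) = [39, 58, 51, 47, 9, 23, 31] for k=0..6.
Decompose π into cycles: lengths [100, 20, 4, 1] (4 cycles, including the fixed point 0).
125 − 4 = 121 transpositions; sign(π) = (−1)^121 = -1.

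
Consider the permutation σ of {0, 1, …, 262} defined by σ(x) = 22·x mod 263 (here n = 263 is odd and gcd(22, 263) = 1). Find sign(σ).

+1

Start at x=208: 208 → 105 → 206 → 61 → 27 → 68 → 181 → … (one orbit).
The orbit structure of x ↦ 22x mod 263: 3 orbits of sizes [131, 131, 1].
With 3 cycles on 263 points, sign = (−1)^{263−3} = +1.
The Jacobi symbol (22|263) = +1 (Zolotarev) agrees.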